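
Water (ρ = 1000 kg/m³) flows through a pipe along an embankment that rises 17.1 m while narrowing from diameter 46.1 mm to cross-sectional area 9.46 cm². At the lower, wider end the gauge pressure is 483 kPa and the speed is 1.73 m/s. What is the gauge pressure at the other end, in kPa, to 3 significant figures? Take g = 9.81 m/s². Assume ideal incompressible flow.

312 kPa

By continuity, v₂ = v₁·A₁/A₂ = 1.73·(16.7/9.46) = 3.05 m/s.
Energy conservation along the streamline gives P₂ = P₁ − ½ρ(v₂² − v₁²) − ρg(h₂ − h₁).
P₂ = 483000 + ½·1000·(1.73² − 3.05²) − 1000·9.81·(+17.1) = 483000 + (-3160) − (168000) = 312000 Pa.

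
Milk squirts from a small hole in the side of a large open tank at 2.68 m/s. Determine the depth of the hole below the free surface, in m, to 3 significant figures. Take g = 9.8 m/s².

Torricelli: v = √(2gh), so h = v²/(2g).
h = 2.68²/(2·9.8) = 7.18/19.60 = 0.366 m.

h = 0.366 m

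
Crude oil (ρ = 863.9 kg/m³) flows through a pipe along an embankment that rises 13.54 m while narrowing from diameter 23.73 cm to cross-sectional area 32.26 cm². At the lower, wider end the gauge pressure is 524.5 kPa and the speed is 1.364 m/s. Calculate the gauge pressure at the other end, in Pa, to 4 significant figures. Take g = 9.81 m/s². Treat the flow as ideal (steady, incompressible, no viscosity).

The volume flow rate is constant, so v₂ = (A₁/A₂)v₁ = (442.3/32.26)·1.364 = 18.70 m/s.
Applying Bernoulli between the two ends and solving for P₂: P₂ = P₁ + ½ρ(v₁² − v₂²) − ρgΔh.
P₂ = 524500 + ½·863.9·(1.364² − 18.70²) − 863.9·9.81·(+13.54) = 524500 + (-150200) − (114700) = 259500 Pa.

P₂ ≈ 259500 Pa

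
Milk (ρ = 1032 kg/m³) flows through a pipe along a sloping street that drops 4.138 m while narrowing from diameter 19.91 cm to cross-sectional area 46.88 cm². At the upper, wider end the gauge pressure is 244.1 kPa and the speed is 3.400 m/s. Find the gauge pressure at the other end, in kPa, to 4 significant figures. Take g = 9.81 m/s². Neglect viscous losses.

P₂ = 28.87 kPa

Continuity gives A₁v₁ = A₂v₂, so v₂ = (311.3 cm²)/(46.88 cm²) × 3.400 m/s = 22.58 m/s.
Applying Bernoulli between the two ends and solving for P₂: P₂ = P₁ + ½ρ(v₁² − v₂²) − ρgΔh.
P₂ = 244100 + ½·1032·(3.400² − 22.58²) − 1032·9.81·(−4.138) = 244100 + (-257100) − (-41890) = 28870 Pa.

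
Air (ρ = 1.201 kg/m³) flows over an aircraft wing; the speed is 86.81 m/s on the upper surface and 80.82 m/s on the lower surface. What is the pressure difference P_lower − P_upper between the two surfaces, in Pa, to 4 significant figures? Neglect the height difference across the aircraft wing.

ΔP ≈ 603.0 Pa

Bernoulli (same height): P_lower − P_upper = ½ρ(v_upper² − v_lower²).
ΔP = ½·1.201·(86.81² − 80.82²) = 603.0 Pa.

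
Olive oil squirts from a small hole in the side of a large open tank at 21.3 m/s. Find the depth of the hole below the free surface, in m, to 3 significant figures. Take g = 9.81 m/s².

For a small hole in a large open tank, ½v² = gh, giving h = v²/(2g).
h = 21.3²/(2·9.81) = 454/19.62 = 23.1 m.

h ≈ 23.1 m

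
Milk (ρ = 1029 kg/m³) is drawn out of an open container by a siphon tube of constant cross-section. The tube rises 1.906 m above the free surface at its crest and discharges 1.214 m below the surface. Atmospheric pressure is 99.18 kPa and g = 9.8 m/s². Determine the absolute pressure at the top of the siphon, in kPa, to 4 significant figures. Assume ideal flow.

From the surface to the outlet (both open to atmosphere, surface at rest): v = √(2g·h_out) = √(2·9.8·1.214) = 4.878 m/s.
With constant cross-section the crest speed equals v; applying Bernoulli from the surface up to the crest, P_top = P_atm − ½ρv² − ρg·h_top.
P_top = 99180 − ½·1029·4.878² − 1029·9.8·1.906 = 67720 Pa.

P_top ≈ 67.72 kPa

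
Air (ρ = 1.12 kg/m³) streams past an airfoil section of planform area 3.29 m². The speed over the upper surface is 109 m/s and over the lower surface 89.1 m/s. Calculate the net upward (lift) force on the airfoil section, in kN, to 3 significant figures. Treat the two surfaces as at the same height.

The faster flow above has the lower pressure; Bernoulli (same height) gives ΔP = ½ρ(v_up² − v_low²).
ΔP = ½·1.12·(109² − 89.1²) = 2210 Pa.
Lift = ΔP · A = 2210 × 3.29 = 7260 N.

7.26 kN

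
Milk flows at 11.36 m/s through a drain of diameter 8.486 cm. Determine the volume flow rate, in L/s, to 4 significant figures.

Q = A·v = 0.005656 m² × 11.36 m/s = 0.06425 m³/s.
Converting: 0.06425 m³/s × 1000 = 64.25 L/s.

64.25 L/s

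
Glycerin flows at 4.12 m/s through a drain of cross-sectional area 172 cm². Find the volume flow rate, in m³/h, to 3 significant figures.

Q ≈ 255 m³/h

Q = A·v = 0.0172 m² × 4.12 m/s = 0.0709 m³/s.
Converting: 0.0709 m³/s × 3600 = 255 m³/h.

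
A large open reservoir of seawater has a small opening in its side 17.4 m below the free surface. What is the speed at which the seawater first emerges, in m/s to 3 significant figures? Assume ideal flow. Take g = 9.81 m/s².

v = 18.5 m/s

Bernoulli from surface to hole (P equal, v_surface ≈ 0): v = √(2gh) = √(2×9.81×17.4) = 18.5 m/s.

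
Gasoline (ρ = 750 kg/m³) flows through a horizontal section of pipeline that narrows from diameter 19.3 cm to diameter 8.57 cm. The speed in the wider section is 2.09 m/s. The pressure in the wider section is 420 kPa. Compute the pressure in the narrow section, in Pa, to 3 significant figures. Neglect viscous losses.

By continuity, v₂ = v₁·A₁/A₂ = 2.09·(293/57.7) = 10.6 m/s.
Bernoulli (h₁ = h₂): P₁ − P₂ = ½ρ(v₂² − v₁²).
P₂ = P₁ − ½ρ(v₂² − v₁²) = 420000 − ½·750·(10.6² − 2.09²) = 420000 − 40500 = 380000 Pa.

P₂ = 380000 Pa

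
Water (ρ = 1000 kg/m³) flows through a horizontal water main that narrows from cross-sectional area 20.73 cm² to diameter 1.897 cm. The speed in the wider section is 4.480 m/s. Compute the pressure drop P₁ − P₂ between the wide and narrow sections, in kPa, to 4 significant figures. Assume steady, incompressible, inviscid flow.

ΔP ≈ 529.8 kPa

The volume flow rate is constant, so v₂ = (A₁/A₂)v₁ = (20.73/2.826)·4.480 = 32.86 m/s.
Bernoulli (h₁ = h₂): P₁ − P₂ = ½ρ(v₂² − v₁²).
P₁ − P₂ = ½·1000·(32.86² − 4.480²) = ½·1000·1060 = 529800 Pa.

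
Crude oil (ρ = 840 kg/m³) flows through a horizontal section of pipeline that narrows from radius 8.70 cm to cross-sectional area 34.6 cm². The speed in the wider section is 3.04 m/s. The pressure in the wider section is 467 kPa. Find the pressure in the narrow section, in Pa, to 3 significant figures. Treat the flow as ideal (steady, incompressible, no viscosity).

Mass conservation (A₁v₁ = A₂v₂) gives v₂ = 3.04 × 238/34.6 = 20.9 m/s.
With no height change, Bernoulli's equation is P₁ + ½ρv₁² = P₂ + ½ρv₂².
P₂ = P₁ − ½ρ(v₂² − v₁²) = 467000 − ½·840·(20.9² − 3.04²) = 467000 − 179000 = 288000 Pa.

288000 Pa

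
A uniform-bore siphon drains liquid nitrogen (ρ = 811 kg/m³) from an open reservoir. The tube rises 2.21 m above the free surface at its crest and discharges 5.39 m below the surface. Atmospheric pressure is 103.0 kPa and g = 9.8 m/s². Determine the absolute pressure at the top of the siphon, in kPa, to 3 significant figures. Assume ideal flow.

P_top = 42.6 kPa

Bernoulli surface→outlet gives ½v² = g·h_out, so v = √(2·9.8·5.39) = 10.3 m/s.
The bore is uniform, so the speed at the crest is the same v. Bernoulli surface→crest: P_atm = P_top + ½ρv² + ρg·h_top.
P_top = 103000 − ½·811·10.3² − 811·9.8·2.21 = 42600 Pa.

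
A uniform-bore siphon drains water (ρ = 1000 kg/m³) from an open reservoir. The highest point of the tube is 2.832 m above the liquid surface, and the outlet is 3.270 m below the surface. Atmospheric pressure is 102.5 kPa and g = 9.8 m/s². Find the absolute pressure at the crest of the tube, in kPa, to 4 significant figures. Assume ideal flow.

P_top = 42.70 kPa

From the surface to the outlet (both open to atmosphere, surface at rest): v = √(2g·h_out) = √(2·9.8·3.270) = 8.006 m/s.
Continuity keeps v the same throughout the tube; from surface to crest, P_atm + 0 = P_top + ½ρv² + ρg·h_top.
P_top = 102500 − ½·1000·8.006² − 1000·9.8·2.832 = 42700 Pa.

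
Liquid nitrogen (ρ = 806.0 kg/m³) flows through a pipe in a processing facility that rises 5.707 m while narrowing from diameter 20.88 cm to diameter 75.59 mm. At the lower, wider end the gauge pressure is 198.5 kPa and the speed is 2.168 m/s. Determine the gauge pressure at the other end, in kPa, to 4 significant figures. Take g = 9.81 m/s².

Mass conservation (A₁v₁ = A₂v₂) gives v₂ = 2.168 × 342.4/44.88 = 16.54 m/s.
Applying Bernoulli between the two ends and solving for P₂: P₂ = P₁ + ½ρ(v₁² − v₂²) − ρgΔh.
P₂ = 198500 + ½·806.0·(2.168² − 16.54²) − 806.0·9.81·(+5.707) = 198500 + (-108400) − (45120) = 44990 Pa.

P₂ = 44.99 kPa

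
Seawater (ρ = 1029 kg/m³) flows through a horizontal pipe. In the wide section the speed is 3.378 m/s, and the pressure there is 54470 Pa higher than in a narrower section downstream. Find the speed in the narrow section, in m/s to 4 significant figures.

With h₁ = h₂, rearranging Bernoulli gives v₂ = √(v₁² + 2ΔP/ρ).
v₂ = √(3.378² + 2·54470/1029) = √(11.41 + 105.9) = 10.83 m/s.

v₂ ≈ 10.83 m/s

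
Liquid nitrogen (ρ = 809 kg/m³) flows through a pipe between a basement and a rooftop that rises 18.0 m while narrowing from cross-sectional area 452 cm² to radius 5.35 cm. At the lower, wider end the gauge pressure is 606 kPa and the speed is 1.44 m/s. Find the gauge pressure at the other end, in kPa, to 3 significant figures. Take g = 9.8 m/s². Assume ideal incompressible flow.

By continuity, v₂ = v₁·A₁/A₂ = 1.44·(452/89.9) = 7.24 m/s.
Bernoulli: P₁ + ½ρv₁² + ρg h₁ = P₂ + ½ρv₂² + ρg h₂, so P₂ = P₁ + ½ρ(v₁² − v₂²) − ρg(h₂ − h₁).
P₂ = 606000 + ½·809·(1.44² − 7.24²) − 809·9.8·(+18.0) = 606000 + (-20400) − (143000) = 443000 Pa.

P₂ ≈ 443 kPa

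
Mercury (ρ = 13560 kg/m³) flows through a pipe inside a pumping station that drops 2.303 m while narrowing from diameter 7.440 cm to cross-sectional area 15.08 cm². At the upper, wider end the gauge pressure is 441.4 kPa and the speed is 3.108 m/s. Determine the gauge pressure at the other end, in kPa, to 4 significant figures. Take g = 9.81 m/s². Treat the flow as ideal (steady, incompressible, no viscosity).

Continuity gives A₁v₁ = A₂v₂, so v₂ = (43.47 cm²)/(15.08 cm²) × 3.108 m/s = 8.960 m/s.
Bernoulli: P₁ + ½ρv₁² + ρg h₁ = P₂ + ½ρv₂² + ρg h₂, so P₂ = P₁ + ½ρ(v₁² − v₂²) − ρg(h₂ − h₁).
P₂ = 441400 + ½·13560·(3.108² − 8.960²) − 13560·9.81·(−2.303) = 441400 + (-478800) − (-306400) = 268900 Pa.

P₂ = 268.9 kPa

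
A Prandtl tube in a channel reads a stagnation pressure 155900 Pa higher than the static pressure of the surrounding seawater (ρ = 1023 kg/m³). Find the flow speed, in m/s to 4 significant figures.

At the stagnation point the flow is brought to rest, so Bernoulli gives P_stag − P_static = ½ρv².
v = √(2ΔP/ρ) = √(2·155900/1023) = 17.46 m/s.

v = 17.46 m/s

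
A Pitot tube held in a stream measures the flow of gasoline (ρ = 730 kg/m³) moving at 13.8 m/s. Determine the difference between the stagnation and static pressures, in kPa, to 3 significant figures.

ΔP ≈ 69.5 kPa

The dynamic pressure equals the rise in static pressure at the stagnation point: ΔP = ½ρv².
ΔP = ½·730·13.8² = 69500 Pa.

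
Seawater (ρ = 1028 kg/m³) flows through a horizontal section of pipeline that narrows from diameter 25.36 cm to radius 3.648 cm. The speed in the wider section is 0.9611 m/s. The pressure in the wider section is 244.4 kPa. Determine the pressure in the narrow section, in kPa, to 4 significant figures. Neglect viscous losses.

By continuity, v₂ = v₁·A₁/A₂ = 0.9611·(505.1/41.81) = 11.61 m/s.
Bernoulli (h₁ = h₂): P₁ − P₂ = ½ρ(v₂² − v₁²).
P₂ = P₁ − ½ρ(v₂² − v₁²) = 244400 − ½·1028·(11.61² − 0.9611²) = 244400 − 68830 = 175600 Pa.

P₂ ≈ 175.6 kPa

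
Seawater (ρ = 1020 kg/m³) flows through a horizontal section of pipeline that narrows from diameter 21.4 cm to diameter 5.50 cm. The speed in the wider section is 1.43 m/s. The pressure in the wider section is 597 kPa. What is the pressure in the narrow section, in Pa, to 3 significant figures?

359000 Pa

Continuity gives A₁v₁ = A₂v₂, so v₂ = (360 cm²)/(23.8 cm²) × 1.43 m/s = 21.6 m/s.
The pipe is horizontal, so Bernoulli reduces to P₁ + ½ρv₁² = P₂ + ½ρv₂².
P₂ = P₁ − ½ρ(v₂² − v₁²) = 597000 − ½·1020·(21.6² − 1.43²) = 597000 − 238000 = 359000 Pa.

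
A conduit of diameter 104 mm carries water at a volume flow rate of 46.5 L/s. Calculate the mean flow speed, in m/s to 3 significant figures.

Q = 46.5 L/s = 0.0465 m³/s.
v = Q/A = 0.0465 / 0.00849 = 5.47 m/s.

5.47 m/s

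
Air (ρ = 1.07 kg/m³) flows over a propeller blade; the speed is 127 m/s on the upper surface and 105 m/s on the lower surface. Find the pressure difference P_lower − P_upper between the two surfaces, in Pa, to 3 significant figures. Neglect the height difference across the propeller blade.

ΔP = 2730 Pa

Bernoulli (same height): P_lower − P_upper = ½ρ(v_upper² − v_lower²).
ΔP = ½·1.07·(127² − 105²) = 2730 Pa.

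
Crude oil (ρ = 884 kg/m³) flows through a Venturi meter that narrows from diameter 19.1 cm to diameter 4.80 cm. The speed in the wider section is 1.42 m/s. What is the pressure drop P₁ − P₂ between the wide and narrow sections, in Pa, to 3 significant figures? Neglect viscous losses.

The volume flow rate is constant, so v₂ = (A₁/A₂)v₁ = (287/18.1)·1.42 = 22.5 m/s.
Along the horizontal streamline, P + ½ρv² is constant.
P₁ − P₂ = ½·884·(22.5² − 1.42²) = ½·884·504 = 223000 Pa.

223000 Pa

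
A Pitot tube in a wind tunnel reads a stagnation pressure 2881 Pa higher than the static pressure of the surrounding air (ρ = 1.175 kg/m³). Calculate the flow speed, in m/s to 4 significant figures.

v = 70.03 m/s

At the stagnation point the flow is brought to rest, so Bernoulli gives P_stag − P_static = ½ρv².
v = √(2ΔP/ρ) = √(2·2881/1.175) = 70.03 m/s.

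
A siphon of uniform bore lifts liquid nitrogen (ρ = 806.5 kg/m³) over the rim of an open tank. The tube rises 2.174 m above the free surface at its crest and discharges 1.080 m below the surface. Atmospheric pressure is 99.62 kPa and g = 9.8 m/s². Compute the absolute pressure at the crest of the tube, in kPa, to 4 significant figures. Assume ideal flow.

P_top ≈ 73.90 kPa

Bernoulli surface→outlet gives ½v² = g·h_out, so v = √(2·9.8·1.080) = 4.601 m/s.
Continuity keeps v the same throughout the tube; from surface to crest, P_atm + 0 = P_top + ½ρv² + ρg·h_top.
P_top = 99620 − ½·806.5·4.601² − 806.5·9.8·2.174 = 73900 Pa.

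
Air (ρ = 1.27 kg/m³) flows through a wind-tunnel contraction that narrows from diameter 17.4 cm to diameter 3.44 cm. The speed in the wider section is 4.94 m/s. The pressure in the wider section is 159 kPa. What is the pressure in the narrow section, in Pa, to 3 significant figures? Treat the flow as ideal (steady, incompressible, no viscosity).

By continuity, v₂ = v₁·A₁/A₂ = 4.94·(238/9.29) = 126 m/s.
Along the horizontal streamline, P + ½ρv² is constant.
P₂ = P₁ − ½ρ(v₂² − v₁²) = 159000 − ½·1.27·(126² − 4.94²) = 159000 − 10100 = 149000 Pa.

149000 Pa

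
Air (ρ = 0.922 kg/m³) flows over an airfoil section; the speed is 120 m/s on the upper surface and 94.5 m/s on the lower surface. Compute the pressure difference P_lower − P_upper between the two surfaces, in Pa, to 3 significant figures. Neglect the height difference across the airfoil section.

The pressure is lower where the speed is higher: ΔP = ½ρ(v_up² − v_low²).
ΔP = ½·0.922·(120² − 94.5²) = 2520 Pa.

ΔP = 2520 Pa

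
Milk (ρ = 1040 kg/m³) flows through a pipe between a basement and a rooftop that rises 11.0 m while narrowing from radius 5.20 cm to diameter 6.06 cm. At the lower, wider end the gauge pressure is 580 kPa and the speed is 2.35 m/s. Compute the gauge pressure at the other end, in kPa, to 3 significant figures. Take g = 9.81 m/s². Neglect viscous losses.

446 kPa

Mass conservation (A₁v₁ = A₂v₂) gives v₂ = 2.35 × 84.9/28.8 = 6.92 m/s.
Energy conservation along the streamline gives P₂ = P₁ − ½ρ(v₂² − v₁²) − ρg(h₂ − h₁).
P₂ = 580000 + ½·1040·(2.35² − 6.92²) − 1040·9.81·(+11.0) = 580000 + (-22000) − (112000) = 446000 Pa.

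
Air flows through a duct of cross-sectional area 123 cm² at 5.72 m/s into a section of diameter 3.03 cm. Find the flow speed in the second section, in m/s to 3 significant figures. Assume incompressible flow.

v₂ = 97.6 m/s

By continuity, v₂ = v₁·A₁/A₂ = 5.72·(123/7.21) = 97.6 m/s.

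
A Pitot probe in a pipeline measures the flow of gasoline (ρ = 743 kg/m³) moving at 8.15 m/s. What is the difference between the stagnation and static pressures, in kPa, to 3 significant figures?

The dynamic pressure equals the rise in static pressure at the stagnation point: ΔP = ½ρv².
ΔP = ½·743·8.15² = 24700 Pa.

ΔP ≈ 24.7 kPa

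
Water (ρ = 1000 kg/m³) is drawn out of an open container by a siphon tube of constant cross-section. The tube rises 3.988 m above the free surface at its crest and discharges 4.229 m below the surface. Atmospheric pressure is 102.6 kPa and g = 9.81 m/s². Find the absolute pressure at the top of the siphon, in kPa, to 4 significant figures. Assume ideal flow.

P_top ≈ 21.99 kPa

Bernoulli surface→outlet gives ½v² = g·h_out, so v = √(2·9.81·4.229) = 9.109 m/s.
The bore is uniform, so the speed at the crest is the same v. Bernoulli surface→crest: P_atm = P_top + ½ρv² + ρg·h_top.
P_top = 102600 − ½·1000·9.109² − 1000·9.81·3.988 = 21990 Pa.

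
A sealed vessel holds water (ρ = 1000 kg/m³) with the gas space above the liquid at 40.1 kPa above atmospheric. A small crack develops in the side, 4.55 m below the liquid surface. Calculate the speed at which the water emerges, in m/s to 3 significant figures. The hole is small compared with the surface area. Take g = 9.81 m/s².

Take point 1 at the surface (v₁ ≈ 0) and point 2 at the hole (at atmospheric pressure). Bernoulli: P₁ + ρg h = P_atm + ½ρv₂².
With P₁ − P_atm = 40100 Pa, v₂ = √(2gh + 2ΔP/ρ) = √(2·9.81·4.55 + 2·40100/1000) = 13.0 m/s.

v = 13.0 m/s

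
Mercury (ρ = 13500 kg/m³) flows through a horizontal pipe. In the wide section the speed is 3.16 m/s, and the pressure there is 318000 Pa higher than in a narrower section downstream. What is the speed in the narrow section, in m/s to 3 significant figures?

Along the level pipe P + ½ρv² is conserved, hence v₂² = v₁² + 2(P₁ − P₂)/ρ.
v₂ = √(3.16² + 2·318000/13500) = √(9.99 + 47.1) = 7.56 m/s.

v₂ = 7.56 m/s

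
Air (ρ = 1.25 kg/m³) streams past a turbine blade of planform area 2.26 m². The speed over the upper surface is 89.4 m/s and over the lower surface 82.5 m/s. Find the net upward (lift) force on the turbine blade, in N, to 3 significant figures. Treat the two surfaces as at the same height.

1680 N

With equal heights on the two surfaces, Bernoulli gives P_lower − P_upper = ½ρ(v_upper² − v_lower²).
ΔP = ½·1.25·(89.4² − 82.5²) = 741 Pa.
Lift = ΔP · A = 741 × 2.26 = 1680 N.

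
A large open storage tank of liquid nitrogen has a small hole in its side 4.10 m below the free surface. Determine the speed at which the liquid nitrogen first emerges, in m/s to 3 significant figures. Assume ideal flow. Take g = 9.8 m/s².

v = 8.96 m/s

With the surface at rest and both surface and jet at atmospheric pressure, Bernoulli gives ρg h = ½ρv², so v = √(2gh) = √(2·9.8·4.10) = 8.96 m/s.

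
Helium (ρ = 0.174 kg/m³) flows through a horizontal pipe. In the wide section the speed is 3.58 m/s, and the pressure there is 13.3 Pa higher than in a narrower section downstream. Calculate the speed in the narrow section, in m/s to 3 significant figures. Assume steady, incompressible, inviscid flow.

Horizontal Bernoulli: P₁ + ½ρv₁² = P₂ + ½ρv₂², so v₂² = v₁² + 2(P₁ − P₂)/ρ.
v₂ = √(3.58² + 2·13.3/0.174) = √(12.8 + 153) = 12.9 m/s.

v₂ ≈ 12.9 m/s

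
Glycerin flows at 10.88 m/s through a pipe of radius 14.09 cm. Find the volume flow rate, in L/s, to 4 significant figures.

Q = A·v = 0.06237 m² × 10.88 m/s = 0.6786 m³/s.
Converting: 0.6786 m³/s × 1000 = 678.6 L/s.

Q ≈ 678.6 L/s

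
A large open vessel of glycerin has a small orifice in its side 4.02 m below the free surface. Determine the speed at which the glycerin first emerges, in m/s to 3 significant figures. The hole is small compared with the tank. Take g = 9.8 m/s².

v ≈ 8.88 m/s

With the surface at rest and both surface and jet at atmospheric pressure, Bernoulli gives ρg h = ½ρv², so v = √(2gh) = √(2·9.8·4.02) = 8.88 m/s.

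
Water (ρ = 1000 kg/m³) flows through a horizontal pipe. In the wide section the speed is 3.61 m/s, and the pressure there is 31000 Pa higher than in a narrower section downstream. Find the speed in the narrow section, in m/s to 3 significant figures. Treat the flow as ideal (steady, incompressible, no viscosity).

Along the level pipe P + ½ρv² is conserved, hence v₂² = v₁² + 2(P₁ − P₂)/ρ.
v₂ = √(3.61² + 2·31000/1000) = √(13.0 + 62.0) = 8.66 m/s.

v₂ = 8.66 m/s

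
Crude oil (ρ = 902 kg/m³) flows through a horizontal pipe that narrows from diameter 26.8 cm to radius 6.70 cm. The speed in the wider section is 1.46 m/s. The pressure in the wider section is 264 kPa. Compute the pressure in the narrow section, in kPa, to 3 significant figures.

Mass conservation (A₁v₁ = A₂v₂) gives v₂ = 1.46 × 564/141 = 5.84 m/s.
With no height change, Bernoulli's equation is P₁ + ½ρv₁² = P₂ + ½ρv₂².
P₂ = P₁ − ½ρ(v₂² − v₁²) = 264000 − ½·902·(5.84² − 1.46²) = 264000 − 14400 = 250000 Pa.

250 kPa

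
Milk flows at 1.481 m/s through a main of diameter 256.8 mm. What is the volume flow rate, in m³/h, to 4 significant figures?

276.1 m³/h

Q = A·v = 0.05179 m² × 1.481 m/s = 0.07671 m³/s.
Converting: 0.07671 m³/s × 3600 = 276.1 m³/h.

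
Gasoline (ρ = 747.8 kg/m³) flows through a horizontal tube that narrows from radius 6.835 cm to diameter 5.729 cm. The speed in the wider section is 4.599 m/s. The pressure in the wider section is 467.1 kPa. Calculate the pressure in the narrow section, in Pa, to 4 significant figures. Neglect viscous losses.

P₂ ≈ 218700 Pa

By continuity, v₂ = v₁·A₁/A₂ = 4.599·(146.8/25.78) = 26.18 m/s.
The pipe is horizontal, so Bernoulli reduces to P₁ + ½ρv₁² = P₂ + ½ρv₂².
P₂ = P₁ − ½ρ(v₂² − v₁²) = 467100 − ½·747.8·(26.18² − 4.599²) = 467100 − 248400 = 218700 Pa.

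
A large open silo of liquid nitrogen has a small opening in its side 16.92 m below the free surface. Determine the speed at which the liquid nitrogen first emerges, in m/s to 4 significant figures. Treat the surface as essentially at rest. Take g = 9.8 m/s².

18.21 m/s

Torricelli's result v = √(2gh) gives v = √(2·9.8·16.92) = 18.21 m/s.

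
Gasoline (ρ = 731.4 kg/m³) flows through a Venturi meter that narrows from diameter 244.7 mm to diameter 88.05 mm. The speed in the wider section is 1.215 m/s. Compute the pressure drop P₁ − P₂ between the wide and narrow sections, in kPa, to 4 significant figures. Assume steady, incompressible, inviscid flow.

Continuity gives A₁v₁ = A₂v₂, so v₂ = (470.3 cm²)/(60.89 cm²) × 1.215 m/s = 9.384 m/s.
Along the horizontal streamline, P + ½ρv² is constant.
P₁ − P₂ = ½·731.4·(9.384² − 1.215²) = ½·731.4·86.58 = 31660 Pa.

ΔP ≈ 31.66 kPa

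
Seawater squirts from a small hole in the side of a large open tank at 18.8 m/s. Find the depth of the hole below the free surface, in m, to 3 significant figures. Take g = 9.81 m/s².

Torricelli: v = √(2gh), so h = v²/(2g).
h = 18.8²/(2·9.81) = 353/19.62 = 18.0 m.

h = 18.0 m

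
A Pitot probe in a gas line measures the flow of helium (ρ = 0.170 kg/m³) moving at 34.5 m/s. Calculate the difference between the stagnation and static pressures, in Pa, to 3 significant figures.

ΔP = 101 Pa

Bernoulli between the free stream and the stagnation point: ½ρv² = P_stag − P_static.
ΔP = ½·0.170·34.5² = 101 Pa.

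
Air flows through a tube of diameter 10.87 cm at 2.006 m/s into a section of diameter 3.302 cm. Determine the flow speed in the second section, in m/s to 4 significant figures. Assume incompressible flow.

v₂ ≈ 21.74 m/s

Mass conservation (A₁v₁ = A₂v₂) gives v₂ = 2.006 × 92.80/8.563 = 21.74 m/s.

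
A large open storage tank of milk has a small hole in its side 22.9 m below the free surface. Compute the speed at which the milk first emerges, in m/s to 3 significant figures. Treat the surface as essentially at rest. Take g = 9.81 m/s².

v ≈ 21.2 m/s

With the surface at rest and both surface and jet at atmospheric pressure, Bernoulli gives ρg h = ½ρv², so v = √(2gh) = √(2·9.81·22.9) = 21.2 m/s.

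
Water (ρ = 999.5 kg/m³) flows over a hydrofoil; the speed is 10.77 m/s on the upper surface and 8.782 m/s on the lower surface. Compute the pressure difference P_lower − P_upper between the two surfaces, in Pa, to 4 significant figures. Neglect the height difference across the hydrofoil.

ΔP = 19420 Pa

With negligible Δh, P + ½ρv² is constant, so P_low − P_up = ½ρ(v_up² − v_low²).
ΔP = ½·999.5·(10.77² − 8.782²) = 19420 Pa.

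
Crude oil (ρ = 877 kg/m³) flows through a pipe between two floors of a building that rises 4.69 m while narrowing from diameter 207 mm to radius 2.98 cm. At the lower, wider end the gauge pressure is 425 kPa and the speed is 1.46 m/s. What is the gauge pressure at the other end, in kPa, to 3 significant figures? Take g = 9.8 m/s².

The volume flow rate is constant, so v₂ = (A₁/A₂)v₁ = (337/27.9)·1.46 = 17.6 m/s.
Energy conservation along the streamline gives P₂ = P₁ − ½ρ(v₂² − v₁²) − ρg(h₂ − h₁).
P₂ = 425000 + ½·877·(1.46² − 17.6²) − 877·9.8·(+4.69) = 425000 + (-135000) − (40300) = 250000 Pa.

P₂ ≈ 250 kPa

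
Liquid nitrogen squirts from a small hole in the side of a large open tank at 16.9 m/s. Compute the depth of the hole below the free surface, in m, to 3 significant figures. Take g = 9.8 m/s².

Inverting v = √(2gh) gives h = v² / 2g.
h = 16.9²/(2·9.8) = 286/19.60 = 14.6 m.

14.6 m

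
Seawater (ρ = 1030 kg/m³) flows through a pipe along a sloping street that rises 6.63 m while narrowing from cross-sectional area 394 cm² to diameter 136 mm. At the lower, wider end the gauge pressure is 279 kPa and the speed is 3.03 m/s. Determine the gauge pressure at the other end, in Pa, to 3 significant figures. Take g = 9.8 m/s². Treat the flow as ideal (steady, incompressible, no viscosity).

Mass conservation (A₁v₁ = A₂v₂) gives v₂ = 3.03 × 394/145 = 8.22 m/s.
Applying Bernoulli between the two ends and solving for P₂: P₂ = P₁ + ½ρ(v₁² − v₂²) − ρgΔh.
P₂ = 279000 + ½·1030·(3.03² − 8.22²) − 1030·9.8·(+6.63) = 279000 + (-30100) − (66900) = 182000 Pa.

182000 Pa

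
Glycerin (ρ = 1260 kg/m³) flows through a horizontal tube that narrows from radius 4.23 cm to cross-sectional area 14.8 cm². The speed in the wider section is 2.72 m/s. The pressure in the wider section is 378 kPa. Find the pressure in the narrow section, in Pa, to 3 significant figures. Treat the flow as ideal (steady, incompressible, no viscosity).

P₂ ≈ 315000 Pa

Mass conservation (A₁v₁ = A₂v₂) gives v₂ = 2.72 × 56.2/14.8 = 10.3 m/s.
Bernoulli (h₁ = h₂): P₁ − P₂ = ½ρ(v₂² − v₁²).
P₂ = P₁ − ½ρ(v₂² − v₁²) = 378000 − ½·1260·(10.3² − 2.72²) = 378000 − 62600 = 315000 Pa.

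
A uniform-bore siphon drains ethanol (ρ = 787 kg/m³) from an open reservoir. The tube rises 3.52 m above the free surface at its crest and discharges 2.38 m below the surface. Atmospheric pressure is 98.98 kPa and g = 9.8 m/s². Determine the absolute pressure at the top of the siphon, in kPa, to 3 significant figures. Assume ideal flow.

P_top = 53.5 kPa

From the surface to the outlet (both open to atmosphere, surface at rest): v = √(2g·h_out) = √(2·9.8·2.38) = 6.83 m/s.
With constant cross-section the crest speed equals v; applying Bernoulli from the surface up to the crest, P_top = P_atm − ½ρv² − ρg·h_top.
P_top = 98980 − ½·787·6.83² − 787·9.8·3.52 = 53500 Pa.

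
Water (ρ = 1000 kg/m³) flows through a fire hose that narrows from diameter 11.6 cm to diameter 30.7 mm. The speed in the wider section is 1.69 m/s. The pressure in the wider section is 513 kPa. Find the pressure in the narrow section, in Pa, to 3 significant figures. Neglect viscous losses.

P₂ = 223000 Pa

By continuity, v₂ = v₁·A₁/A₂ = 1.69·(106/7.40) = 24.1 m/s.
Bernoulli (h₁ = h₂): P₁ − P₂ = ½ρ(v₂² − v₁²).
P₂ = P₁ − ½ρ(v₂² − v₁²) = 513000 − ½·1000·(24.1² − 1.69²) = 513000 − 290000 = 223000 Pa.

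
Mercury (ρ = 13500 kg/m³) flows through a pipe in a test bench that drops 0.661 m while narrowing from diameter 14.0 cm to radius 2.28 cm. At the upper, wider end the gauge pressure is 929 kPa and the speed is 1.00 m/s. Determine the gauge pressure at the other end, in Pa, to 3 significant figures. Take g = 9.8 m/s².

By continuity, v₂ = v₁·A₁/A₂ = 1.00·(154/16.3) = 9.43 m/s.
Applying Bernoulli between the two ends and solving for P₂: P₂ = P₁ + ½ρ(v₁² − v₂²) − ρgΔh.
P₂ = 929000 + ½·13500·(1.00² − 9.43²) − 13500·9.8·(−0.661) = 929000 + (-593000) − (-87500) = 423000 Pa.

P₂ ≈ 423000 Pa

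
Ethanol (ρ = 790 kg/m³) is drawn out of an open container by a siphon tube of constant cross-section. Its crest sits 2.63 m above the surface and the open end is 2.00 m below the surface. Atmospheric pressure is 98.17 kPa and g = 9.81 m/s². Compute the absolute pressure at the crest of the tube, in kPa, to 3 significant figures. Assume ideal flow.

P_top ≈ 62.3 kPa

The outlet speed comes from Torricelli: v = √(2g·2.00) = 6.26 m/s.
Continuity keeps v the same throughout the tube; from surface to crest, P_atm + 0 = P_top + ½ρv² + ρg·h_top.
P_top = 98170 − ½·790·6.26² − 790·9.81·2.63 = 62300 Pa.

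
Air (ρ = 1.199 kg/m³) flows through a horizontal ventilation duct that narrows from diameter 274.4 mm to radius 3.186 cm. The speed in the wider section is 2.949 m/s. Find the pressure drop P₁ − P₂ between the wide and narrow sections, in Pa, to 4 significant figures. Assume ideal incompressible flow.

By continuity, v₂ = v₁·A₁/A₂ = 2.949·(591.4/31.89) = 54.69 m/s.
The pipe is horizontal, so Bernoulli reduces to P₁ + ½ρv₁² = P₂ + ½ρv₂².
P₁ − P₂ = ½·1.199·(54.69² − 2.949²) = ½·1.199·2982 = 1788 Pa.

ΔP ≈ 1788 Pa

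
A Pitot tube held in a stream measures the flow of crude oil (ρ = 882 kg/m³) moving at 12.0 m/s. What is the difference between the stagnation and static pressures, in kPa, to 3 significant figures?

ΔP ≈ 63.5 kPa

Bernoulli between the free stream and the stagnation point: ½ρv² = P_stag − P_static.
ΔP = ½·882·12.0² = 63500 Pa.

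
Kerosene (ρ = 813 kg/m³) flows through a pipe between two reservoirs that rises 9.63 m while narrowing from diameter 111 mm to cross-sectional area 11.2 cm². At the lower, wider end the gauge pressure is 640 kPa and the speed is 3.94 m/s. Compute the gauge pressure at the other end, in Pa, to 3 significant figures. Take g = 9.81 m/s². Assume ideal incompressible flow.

P₂ ≈ 98400 Pa

By continuity, v₂ = v₁·A₁/A₂ = 3.94·(96.8/11.2) = 34.0 m/s.
Applying Bernoulli between the two ends and solving for P₂: P₂ = P₁ + ½ρ(v₁² − v₂²) − ρgΔh.
P₂ = 640000 + ½·813·(3.94² − 34.0²) − 813·9.81·(+9.63) = 640000 + (-465000) − (76800) = 98400 Pa.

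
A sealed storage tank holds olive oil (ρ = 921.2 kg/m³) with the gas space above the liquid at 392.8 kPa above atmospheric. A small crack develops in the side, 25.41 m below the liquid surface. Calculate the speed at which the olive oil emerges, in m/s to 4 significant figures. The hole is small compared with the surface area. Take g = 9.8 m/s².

Take point 1 at the surface (v₁ ≈ 0) and point 2 at the hole (at atmospheric pressure). Bernoulli: P₁ + ρg h = P_atm + ½ρv₂².
With P₁ − P_atm = 392800 Pa, v₂ = √(2gh + 2ΔP/ρ) = √(2·9.8·25.41 + 2·392800/921.2) = 36.75 m/s.

v ≈ 36.75 m/s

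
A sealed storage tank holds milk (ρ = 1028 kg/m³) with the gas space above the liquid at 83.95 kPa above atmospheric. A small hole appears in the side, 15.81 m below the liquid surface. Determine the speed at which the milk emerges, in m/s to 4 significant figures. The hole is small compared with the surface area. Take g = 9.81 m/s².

21.76 m/s

Take point 1 at the surface (v₁ ≈ 0) and point 2 at the hole (at atmospheric pressure). Bernoulli: P₁ + ρg h = P_atm + ½ρv₂².
With P₁ − P_atm = 83950 Pa, v₂ = √(2gh + 2ΔP/ρ) = √(2·9.81·15.81 + 2·83950/1028) = 21.76 m/s.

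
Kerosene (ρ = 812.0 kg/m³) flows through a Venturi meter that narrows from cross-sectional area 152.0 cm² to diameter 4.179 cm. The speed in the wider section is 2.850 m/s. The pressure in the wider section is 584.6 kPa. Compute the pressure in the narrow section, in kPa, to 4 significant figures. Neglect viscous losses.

The volume flow rate is constant, so v₂ = (A₁/A₂)v₁ = (152.0/13.72)·2.850 = 31.58 m/s.
The pipe is horizontal, so Bernoulli reduces to P₁ + ½ρv₁² = P₂ + ½ρv₂².
P₂ = P₁ − ½ρ(v₂² − v₁²) = 584600 − ½·812.0·(31.58² − 2.850²) = 584600 − 401700 = 182900 Pa.

P₂ ≈ 182.9 kPa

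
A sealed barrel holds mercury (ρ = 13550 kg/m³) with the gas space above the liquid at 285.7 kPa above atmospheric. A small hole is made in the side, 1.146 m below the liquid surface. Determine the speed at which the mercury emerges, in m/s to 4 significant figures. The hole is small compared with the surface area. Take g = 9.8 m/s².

Take point 1 at the surface (v₁ ≈ 0) and point 2 at the hole (at atmospheric pressure). Bernoulli: P₁ + ρg h = P_atm + ½ρv₂².
With P₁ − P_atm = 285700 Pa, v₂ = √(2gh + 2ΔP/ρ) = √(2·9.8·1.146 + 2·285700/13550) = 8.039 m/s.

v ≈ 8.039 m/s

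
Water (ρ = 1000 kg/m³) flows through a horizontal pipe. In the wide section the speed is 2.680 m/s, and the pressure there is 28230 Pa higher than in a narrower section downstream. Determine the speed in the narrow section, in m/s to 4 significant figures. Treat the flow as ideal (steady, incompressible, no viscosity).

Along the level pipe P + ½ρv² is conserved, hence v₂² = v₁² + 2(P₁ − P₂)/ρ.
v₂ = √(2.680² + 2·28230/1000) = √(7.182 + 56.46) = 7.978 m/s.

v₂ ≈ 7.978 m/s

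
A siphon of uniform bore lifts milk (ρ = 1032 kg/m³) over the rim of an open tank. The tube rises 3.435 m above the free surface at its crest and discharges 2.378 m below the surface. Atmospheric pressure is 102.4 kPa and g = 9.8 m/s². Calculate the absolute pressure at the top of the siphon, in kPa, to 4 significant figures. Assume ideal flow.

The outlet speed comes from Torricelli: v = √(2g·2.378) = 6.827 m/s.
With constant cross-section the crest speed equals v; applying Bernoulli from the surface up to the crest, P_top = P_atm − ½ρv² − ρg·h_top.
P_top = 102400 − ½·1032·6.827² − 1032·9.8·3.435 = 43610 Pa.

43.61 kPa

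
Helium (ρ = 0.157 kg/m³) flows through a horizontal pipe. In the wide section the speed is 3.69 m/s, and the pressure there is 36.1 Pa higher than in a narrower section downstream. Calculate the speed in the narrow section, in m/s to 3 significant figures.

v₂ ≈ 21.8 m/s

With h₁ = h₂, rearranging Bernoulli gives v₂ = √(v₁² + 2ΔP/ρ).
v₂ = √(3.69² + 2·36.1/0.157) = √(13.6 + 460) = 21.8 m/s.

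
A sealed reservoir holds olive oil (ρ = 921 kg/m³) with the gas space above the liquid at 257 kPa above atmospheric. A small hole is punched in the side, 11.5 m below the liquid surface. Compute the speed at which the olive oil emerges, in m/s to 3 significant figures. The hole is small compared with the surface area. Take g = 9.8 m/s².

v ≈ 28.0 m/s

Take point 1 at the surface (v₁ ≈ 0) and point 2 at the hole (at atmospheric pressure). Bernoulli: P₁ + ρg h = P_atm + ½ρv₂².
With P₁ − P_atm = 257000 Pa, v₂ = √(2gh + 2ΔP/ρ) = √(2·9.8·11.5 + 2·257000/921) = 28.0 m/s.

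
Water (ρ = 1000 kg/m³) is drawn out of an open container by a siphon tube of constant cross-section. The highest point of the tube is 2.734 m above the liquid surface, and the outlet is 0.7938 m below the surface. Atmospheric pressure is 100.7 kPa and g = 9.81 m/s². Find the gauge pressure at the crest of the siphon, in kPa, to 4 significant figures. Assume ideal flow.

Bernoulli surface→outlet gives ½v² = g·h_out, so v = √(2·9.81·0.7938) = 3.946 m/s.
With constant cross-section the crest speed equals v; applying Bernoulli from the surface up to the crest, P_top = P_atm − ½ρv² − ρg·h_top.
P_top = 100700 − ½·1000·3.946² − 1000·9.81·2.734 = 66090 Pa. So P_gauge = P_top − P_atm = -34610 Pa.

P_gauge ≈ -34.61 kPa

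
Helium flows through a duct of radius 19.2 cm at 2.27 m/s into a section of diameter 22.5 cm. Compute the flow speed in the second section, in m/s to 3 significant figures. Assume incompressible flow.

6.61 m/s

The volume flow rate is constant, so v₂ = (A₁/A₂)v₁ = (1160/398)·2.27 = 6.61 m/s.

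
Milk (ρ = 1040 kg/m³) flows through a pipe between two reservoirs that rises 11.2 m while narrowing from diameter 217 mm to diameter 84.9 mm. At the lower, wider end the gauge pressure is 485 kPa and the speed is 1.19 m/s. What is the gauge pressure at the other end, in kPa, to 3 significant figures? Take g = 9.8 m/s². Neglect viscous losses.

By continuity, v₂ = v₁·A₁/A₂ = 1.19·(370/56.6) = 7.77 m/s.
Applying Bernoulli between the two ends and solving for P₂: P₂ = P₁ + ½ρ(v₁² − v₂²) − ρgΔh.
P₂ = 485000 + ½·1040·(1.19² − 7.77²) − 1040·9.8·(+11.2) = 485000 + (-30700) − (114000) = 340000 Pa.

P₂ = 340 kPa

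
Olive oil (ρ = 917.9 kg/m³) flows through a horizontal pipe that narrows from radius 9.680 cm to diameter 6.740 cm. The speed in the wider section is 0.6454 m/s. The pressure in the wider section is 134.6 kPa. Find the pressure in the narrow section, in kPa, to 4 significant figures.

P₂ ≈ 121.8 kPa

Mass conservation (A₁v₁ = A₂v₂) gives v₂ = 0.6454 × 294.4/35.68 = 5.325 m/s.
Bernoulli (h₁ = h₂): P₁ − P₂ = ½ρ(v₂² − v₁²).
P₂ = P₁ − ½ρ(v₂² − v₁²) = 134600 − ½·917.9·(5.325² − 0.6454²) = 134600 − 12820 = 121800 Pa.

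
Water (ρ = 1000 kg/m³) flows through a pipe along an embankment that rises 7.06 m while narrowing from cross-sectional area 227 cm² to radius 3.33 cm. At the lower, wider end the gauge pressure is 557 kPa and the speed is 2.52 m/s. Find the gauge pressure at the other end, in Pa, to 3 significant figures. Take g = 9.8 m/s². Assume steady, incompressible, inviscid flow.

356000 Pa

The volume flow rate is constant, so v₂ = (A₁/A₂)v₁ = (227/34.8)·2.52 = 16.4 m/s.
Applying Bernoulli between the two ends and solving for P₂: P₂ = P₁ + ½ρ(v₁² − v₂²) − ρgΔh.
P₂ = 557000 + ½·1000·(2.52² − 16.4²) − 1000·9.8·(+7.06) = 557000 + (-132000) − (69200) = 356000 Pa.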